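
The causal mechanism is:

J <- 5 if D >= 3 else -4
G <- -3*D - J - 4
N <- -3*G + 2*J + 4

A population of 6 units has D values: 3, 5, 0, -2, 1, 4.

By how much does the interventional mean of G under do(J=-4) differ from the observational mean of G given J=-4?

do(J=-4) breaks J's dependence on D. With J=-4 fixed, G across the units is -9, -15, 0, 6, -3, -12, mean -5.5.
E[G|J=-4] averages over only the 3 units with J=-4 (D = 0, -2, 1): G = 0, 6, -3, mean 1.
Difference = -5.5 − 1 = -6.5.

-6.5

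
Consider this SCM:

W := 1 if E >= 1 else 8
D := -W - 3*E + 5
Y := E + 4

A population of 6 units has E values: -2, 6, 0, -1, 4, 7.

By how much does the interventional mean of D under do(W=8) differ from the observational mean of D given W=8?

-10

The intervention sets W=8 in all 6 units regardless of E. Recomputing D per unit gives 3, -21, -3, 0, -15, -24; average -10.
E[D|W=8] averages over only the 3 units with W=8 (E = -2, 0, -1): D = 3, -3, 0, mean 0.
Difference = -10 − 0 = -10.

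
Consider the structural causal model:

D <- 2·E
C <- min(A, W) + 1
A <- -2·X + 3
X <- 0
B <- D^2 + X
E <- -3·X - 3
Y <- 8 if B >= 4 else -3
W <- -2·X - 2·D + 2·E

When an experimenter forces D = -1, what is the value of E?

-3

Under do(D=-1), the mechanism D <- 2·E is discarded; D is fixed at -1.
Since E is not a descendant of the intervened variable, it is unaffected.
E = -3·X - 3  [with X=0]  = -3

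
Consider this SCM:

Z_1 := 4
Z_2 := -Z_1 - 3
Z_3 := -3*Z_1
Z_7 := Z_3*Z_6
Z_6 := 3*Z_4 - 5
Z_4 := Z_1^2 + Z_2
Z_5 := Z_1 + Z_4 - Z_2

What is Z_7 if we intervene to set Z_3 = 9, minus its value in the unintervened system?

462

The intervention breaks the incoming arrows to Z_3: Z_3 := -3*Z_1 no longer applies, and Z_3 = 9.
Z_2 = -Z_1 - 3  [with Z_1=4]  = -7
Z_4 = Z_1^2 + Z_2  [with Z_1=4, Z_2=-7]  = 9
Z_6 = 3*Z_4 - 5  [with Z_4=9]  = 22
Z_7 = Z_3*Z_6  [with Z_3=9, Z_6=22]  = 198
Without intervention: Z_2 = -Z_1 - 3  [with Z_1=4]  = -7; Z_3 = -3*Z_1  [with Z_1=4]  = -12; Z_4 = Z_1^2 + Z_2  [with Z_1=4, Z_2=-7]  = 9; Z_6 = 3*Z_4 - 5  [with Z_4=9]  = 22; Z_7 = Z_3*Z_6  [with Z_3=-12, Z_6=22]  = -264.
Change = 198 − (-264) = 462.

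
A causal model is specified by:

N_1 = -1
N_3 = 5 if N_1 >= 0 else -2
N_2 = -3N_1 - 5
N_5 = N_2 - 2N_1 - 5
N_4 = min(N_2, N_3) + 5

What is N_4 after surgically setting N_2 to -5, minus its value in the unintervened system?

Under do(N_2=-5), the mechanism N_2 = -3N_1 - 5 is discarded; N_2 is fixed at -5.
N_3 = 5 if N_1 >= 0 else -2  [with N_1=-1]  = -2
N_4 = min(N_2, N_3) + 5  [with N_2=-5, N_3=-2]  = 0
Without intervention: N_2 = -3N_1 - 5  [with N_1=-1]  = -2; N_3 = 5 if N_1 >= 0 else -2  [with N_1=-1]  = -2; N_4 = min(N_2, N_3) + 5  [with N_2=-2, N_3=-2]  = 3.
Change = 0 − 3 = -3.

-3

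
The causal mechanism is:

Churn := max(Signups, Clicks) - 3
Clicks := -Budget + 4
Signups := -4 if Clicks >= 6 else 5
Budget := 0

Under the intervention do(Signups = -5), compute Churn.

The intervention breaks the incoming arrows to Signups: Signups := -4 if Clicks >= 6 else 5 no longer applies, and Signups = -5.
Clicks = -Budget + 4  [with Budget=0]  = 4
Churn = max(Signups, Clicks) - 3  [with Signups=-5, Clicks=4]  = 1

1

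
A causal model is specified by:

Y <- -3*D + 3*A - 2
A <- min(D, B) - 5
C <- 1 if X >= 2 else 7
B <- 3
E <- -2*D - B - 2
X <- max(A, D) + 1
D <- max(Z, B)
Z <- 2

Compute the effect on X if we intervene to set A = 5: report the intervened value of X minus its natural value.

Intervening sets A = 5 and removes its equation (A <- min(D, B) - 5).
D = max(Z, B)  [with Z=2, B=3]  = 3
X = max(A, D) + 1  [with A=5, D=3]  = 6
Without intervention: D = max(Z, B)  [with Z=2, B=3]  = 3; A = min(D, B) - 5  [with D=3, B=3]  = -2; X = max(A, D) + 1  [with A=-2, D=3]  = 4.
Change = 6 − 4 = 2.

2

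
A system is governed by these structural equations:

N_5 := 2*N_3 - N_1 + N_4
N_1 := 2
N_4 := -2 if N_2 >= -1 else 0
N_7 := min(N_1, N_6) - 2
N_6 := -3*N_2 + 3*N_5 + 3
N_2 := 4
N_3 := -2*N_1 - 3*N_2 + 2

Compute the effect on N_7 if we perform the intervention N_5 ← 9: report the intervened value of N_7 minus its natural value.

Under do(N_5=9), the mechanism N_5 := 2*N_3 - N_1 + N_4 is discarded; N_5 is fixed at 9.
N_6 = -3*N_2 + 3*N_5 + 3  [with N_2=4, N_5=9]  = 18
N_7 = min(N_1, N_6) - 2  [with N_1=2, N_6=18]  = 0
Without intervention: N_3 = -2*N_1 - 3*N_2 + 2  [with N_1=2, N_2=4]  = -14; N_4 = -2 if N_2 >= -1 else 0  [with N_2=4]  = -2; N_5 = 2*N_3 - N_1 + N_4  [with N_3=-14, N_1=2, N_4=-2]  = -32; N_6 = -3*N_2 + 3*N_5 + 3  [with N_2=4, N_5=-32]  = -105; N_7 = min(N_1, N_6) - 2  [with N_1=2, N_6=-105]  = -107.
Change = 0 − (-107) = 107.

107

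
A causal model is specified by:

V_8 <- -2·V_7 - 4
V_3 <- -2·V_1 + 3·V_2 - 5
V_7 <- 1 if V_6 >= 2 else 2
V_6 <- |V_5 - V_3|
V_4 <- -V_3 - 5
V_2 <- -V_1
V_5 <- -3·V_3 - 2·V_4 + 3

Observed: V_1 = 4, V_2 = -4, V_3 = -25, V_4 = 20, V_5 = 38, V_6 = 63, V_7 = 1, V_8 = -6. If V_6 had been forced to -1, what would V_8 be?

-8

Intervening sets V_6 = -1 and removes its equation (V_6 <- |V_5 - V_3|).
V_7 = 1 if V_6 >= 2 else 2  [with V_6=-1]  = 2
V_8 = -2·V_7 - 4  [with V_7=2]  = -8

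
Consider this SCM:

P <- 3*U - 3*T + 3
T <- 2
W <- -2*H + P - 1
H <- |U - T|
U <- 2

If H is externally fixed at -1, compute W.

Intervening sets H = -1 and removes its equation (H <- |U - T|).
P = 3*U - 3*T + 3  [with U=2, T=2]  = 3
W = -2*H + P - 1  [with H=-1, P=3]  = 4

4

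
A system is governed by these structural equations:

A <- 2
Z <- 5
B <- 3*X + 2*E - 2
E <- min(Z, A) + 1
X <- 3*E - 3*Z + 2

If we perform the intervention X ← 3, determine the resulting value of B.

Intervening sets X = 3 and removes its equation (X <- 3*E - 3*Z + 2).
E = min(Z, A) + 1  [with Z=5, A=2]  = 3
B = 3*X + 2*E - 2  [with X=3, E=3]  = 13

13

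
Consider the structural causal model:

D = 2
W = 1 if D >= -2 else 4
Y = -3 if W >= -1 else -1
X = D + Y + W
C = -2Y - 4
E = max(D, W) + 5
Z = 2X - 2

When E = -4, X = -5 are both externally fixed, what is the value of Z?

-12

Under do(E = -4, X = -5), each intervened variable's structural equation is replaced by its fixed value.
Z = 2X - 2  [with X=-5]  = -12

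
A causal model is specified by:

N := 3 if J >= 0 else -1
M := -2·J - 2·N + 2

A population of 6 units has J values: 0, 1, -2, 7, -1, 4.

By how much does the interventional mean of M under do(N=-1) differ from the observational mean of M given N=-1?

Every unit gets N=-1 under the intervention. M values become 4, 2, 8, -10, 6, -4; E[M|do(N=-1)] = 1.
E[M|N=-1] averages over only the 2 units with N=-1 (J = -2, -1): M = 8, 6, mean 7.
Difference = 1 − 7 = -6.

-6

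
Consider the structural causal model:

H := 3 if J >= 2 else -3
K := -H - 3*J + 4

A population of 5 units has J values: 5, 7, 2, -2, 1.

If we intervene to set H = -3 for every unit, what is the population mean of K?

-0.8

The intervention sets H=-3 in all 5 units regardless of J. Recomputing K per unit gives -8, -14, 1, 13, 4; average -0.8.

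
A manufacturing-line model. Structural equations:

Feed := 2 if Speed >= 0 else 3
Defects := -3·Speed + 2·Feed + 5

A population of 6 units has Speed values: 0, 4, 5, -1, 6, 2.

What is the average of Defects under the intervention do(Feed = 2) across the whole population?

1

do(Feed=2) breaks Feed's dependence on Speed. With Feed=2 fixed, Defects across the units is 9, -3, -6, 12, -9, 3, mean 1.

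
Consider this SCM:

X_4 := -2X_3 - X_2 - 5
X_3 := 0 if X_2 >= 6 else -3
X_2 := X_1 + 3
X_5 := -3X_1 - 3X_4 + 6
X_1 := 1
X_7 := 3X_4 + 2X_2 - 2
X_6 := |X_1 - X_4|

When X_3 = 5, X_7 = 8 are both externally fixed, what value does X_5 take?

60

Setting X_3 = 5, X_7 = 8 by intervention discards those variables' equations.
X_2 = X_1 + 3  [with X_1=1]  = 4
X_4 = -2X_3 - X_2 - 5  [with X_3=5, X_2=4]  = -19
X_5 = -3X_1 - 3X_4 + 6  [with X_1=1, X_4=-19]  = 60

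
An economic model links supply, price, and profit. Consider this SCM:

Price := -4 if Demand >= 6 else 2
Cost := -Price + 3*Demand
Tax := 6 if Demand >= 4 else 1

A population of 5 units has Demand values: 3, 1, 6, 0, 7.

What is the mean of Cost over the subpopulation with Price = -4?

E[Cost|Price=-4] averages over only the 2 units with Price=-4 (Demand = 6, 7): Cost = 22, 25, mean 23.5.

23.5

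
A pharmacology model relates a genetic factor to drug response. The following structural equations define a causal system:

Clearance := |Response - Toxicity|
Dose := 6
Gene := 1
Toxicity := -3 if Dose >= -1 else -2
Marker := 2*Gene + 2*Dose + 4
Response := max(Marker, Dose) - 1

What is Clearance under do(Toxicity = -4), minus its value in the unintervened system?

The intervention breaks the incoming arrows to Toxicity: Toxicity := -3 if Dose >= -1 else -2 no longer applies, and Toxicity = -4.
Marker = 2*Gene + 2*Dose + 4  [with Gene=1, Dose=6]  = 18
Response = max(Marker, Dose) - 1  [with Marker=18, Dose=6]  = 17
Clearance = |Response - Toxicity|  [with Response=17, Toxicity=-4]  = 21
Without intervention: Marker = 2*Gene + 2*Dose + 4  [with Gene=1, Dose=6]  = 18; Response = max(Marker, Dose) - 1  [with Marker=18, Dose=6]  = 17; Toxicity = -3 if Dose >= -1 else -2  [with Dose=6]  = -3; Clearance = |Response - Toxicity|  [with Response=17, Toxicity=-3]  = 20.
Change = 21 − 20 = 1.

1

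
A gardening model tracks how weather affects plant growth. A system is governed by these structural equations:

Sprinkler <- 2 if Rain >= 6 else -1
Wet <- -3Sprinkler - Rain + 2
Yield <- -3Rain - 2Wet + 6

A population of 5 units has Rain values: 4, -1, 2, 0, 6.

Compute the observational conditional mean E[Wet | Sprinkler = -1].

3.75

E[Wet|Sprinkler=-1] averages over only the 4 units with Sprinkler=-1 (Rain = 4, -1, 2, 0): Wet = 1, 6, 3, 5, mean 3.75.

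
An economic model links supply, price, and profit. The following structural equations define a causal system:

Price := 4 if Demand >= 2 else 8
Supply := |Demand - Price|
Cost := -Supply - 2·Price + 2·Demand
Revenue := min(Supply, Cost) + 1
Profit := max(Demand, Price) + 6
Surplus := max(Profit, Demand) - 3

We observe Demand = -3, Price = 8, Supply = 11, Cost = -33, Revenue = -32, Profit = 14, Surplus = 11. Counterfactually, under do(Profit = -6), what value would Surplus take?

-6

Intervening sets Profit = -6 and removes its equation (Profit := max(Demand, Price) + 6).
Surplus = max(Profit, Demand) - 3  [with Profit=-6, Demand=-3]  = -6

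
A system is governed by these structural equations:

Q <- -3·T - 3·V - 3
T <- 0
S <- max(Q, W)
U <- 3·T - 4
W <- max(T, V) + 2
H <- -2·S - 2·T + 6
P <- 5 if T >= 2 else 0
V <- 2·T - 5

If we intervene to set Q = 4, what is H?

The intervention breaks the incoming arrows to Q: Q <- -3·T - 3·V - 3 no longer applies, and Q = 4.
V = 2·T - 5  [with T=0]  = -5
W = max(T, V) + 2  [with T=0, V=-5]  = 2
S = max(Q, W)  [with Q=4, W=2]  = 4
H = -2·S - 2·T + 6  [with S=4, T=0]  = -2

-2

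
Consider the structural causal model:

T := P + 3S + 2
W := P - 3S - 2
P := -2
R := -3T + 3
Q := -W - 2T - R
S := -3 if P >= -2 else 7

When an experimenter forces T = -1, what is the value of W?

The intervention breaks the incoming arrows to T: T := P + 3S + 2 no longer applies, and T = -1.
W is not downstream of the intervention, so its value is determined by the original equations.
S = -3 if P >= -2 else 7  [with P=-2]  = -3
W = P - 3S - 2  [with P=-2, S=-3]  = 5

5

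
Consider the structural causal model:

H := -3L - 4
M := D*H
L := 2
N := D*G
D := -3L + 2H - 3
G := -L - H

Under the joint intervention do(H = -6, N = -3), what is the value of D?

-21

The joint intervention fixes H = -6, N = -3, removing each variable's own equation.
D = -3L + 2H - 3  [with L=2, H=-6]  = -21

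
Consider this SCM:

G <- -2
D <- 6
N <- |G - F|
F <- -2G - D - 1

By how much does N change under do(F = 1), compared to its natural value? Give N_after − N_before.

2

The intervention breaks the incoming arrows to F: F <- -2G - D - 1 no longer applies, and F = 1.
N = |G - F|  [with G=-2, F=1]  = 3
Without intervention: F = -2G - D - 1  [with G=-2, D=6]  = -3; N = |G - F|  [with G=-2, F=-3]  = 1.
Change = 3 − 1 = 2.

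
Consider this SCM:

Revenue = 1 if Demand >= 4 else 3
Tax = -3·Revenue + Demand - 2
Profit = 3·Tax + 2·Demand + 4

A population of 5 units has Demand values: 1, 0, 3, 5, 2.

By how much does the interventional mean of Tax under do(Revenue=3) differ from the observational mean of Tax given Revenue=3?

Every unit gets Revenue=3 under the intervention. Tax values become -10, -11, -8, -6, -9; E[Tax|do(Revenue=3)] = -8.8.
Observing Revenue=3 restricts to units where Revenue's equation naturally yields 3: Demand ∈ {1, 0, 3, 2}. In that subpopulation Tax = -10, -11, -8, -9, mean -9.5.
Difference = -8.8 − (-9.5) = 0.7.

0.7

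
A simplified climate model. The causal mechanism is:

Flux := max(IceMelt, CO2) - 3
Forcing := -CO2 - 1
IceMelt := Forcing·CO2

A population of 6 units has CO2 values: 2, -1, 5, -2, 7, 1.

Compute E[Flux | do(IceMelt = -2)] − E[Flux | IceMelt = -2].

Under do(IceMelt=-2), IceMelt's equation is replaced by IceMelt=-2 for every unit. Per-unit Flux: -1, -4, 2, -5, 4, -2. Mean = -1.
Observing IceMelt=-2 restricts to units where IceMelt's equation naturally yields -2: CO2 ∈ {-2, 1}. In that subpopulation Flux = -5, -2, mean -3.5.
Difference = -1 − (-3.5) = 2.5.

2.5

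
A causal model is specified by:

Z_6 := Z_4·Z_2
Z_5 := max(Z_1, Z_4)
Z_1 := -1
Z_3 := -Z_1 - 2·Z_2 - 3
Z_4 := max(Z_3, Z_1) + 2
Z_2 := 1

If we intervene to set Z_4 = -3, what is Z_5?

-1

Intervening sets Z_4 = -3 and removes its equation (Z_4 := max(Z_3, Z_1) + 2).
Z_5 = max(Z_1, Z_4)  [with Z_1=-1, Z_4=-3]  = -1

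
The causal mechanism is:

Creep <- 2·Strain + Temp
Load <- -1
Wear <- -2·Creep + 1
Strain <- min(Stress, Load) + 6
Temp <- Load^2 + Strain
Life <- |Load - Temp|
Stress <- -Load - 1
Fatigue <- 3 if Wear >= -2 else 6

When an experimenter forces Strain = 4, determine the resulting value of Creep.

13

do(Strain=4) replaces the equation Strain <- min(Stress, Load) + 6 with the constant Strain = 4.
Temp = Load^2 + Strain  [with Load=-1, Strain=4]  = 5
Creep = 2·Strain + Temp  [with Strain=4, Temp=5]  = 13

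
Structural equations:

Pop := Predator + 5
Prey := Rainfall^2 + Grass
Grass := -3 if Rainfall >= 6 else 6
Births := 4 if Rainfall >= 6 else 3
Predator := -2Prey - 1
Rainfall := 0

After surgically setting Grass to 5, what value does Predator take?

Under do(Grass=5), the mechanism Grass := -3 if Rainfall >= 6 else 6 is discarded; Grass is fixed at 5.
Prey = Rainfall^2 + Grass  [with Rainfall=0, Grass=5]  = 5
Predator = -2Prey - 1  [with Prey=5]  = -11

-11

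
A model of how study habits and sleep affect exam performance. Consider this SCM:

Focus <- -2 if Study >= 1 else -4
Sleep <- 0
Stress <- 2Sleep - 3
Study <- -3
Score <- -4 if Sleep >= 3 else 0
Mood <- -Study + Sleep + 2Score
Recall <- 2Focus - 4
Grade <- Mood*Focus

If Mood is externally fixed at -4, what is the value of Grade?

Intervening sets Mood = -4 and removes its equation (Mood <- -Study + Sleep + 2Score).
Focus = -2 if Study >= 1 else -4  [with Study=-3]  = -4
Grade = Mood*Focus  [with Mood=-4, Focus=-4]  = 16

16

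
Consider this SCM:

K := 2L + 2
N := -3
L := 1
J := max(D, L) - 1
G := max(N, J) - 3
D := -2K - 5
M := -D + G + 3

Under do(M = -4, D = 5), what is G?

1

Setting M = -4, D = 5 by intervention discards those variables' equations.
J = max(D, L) - 1  [with D=5, L=1]  = 4
G = max(N, J) - 3  [with N=-3, J=4]  = 1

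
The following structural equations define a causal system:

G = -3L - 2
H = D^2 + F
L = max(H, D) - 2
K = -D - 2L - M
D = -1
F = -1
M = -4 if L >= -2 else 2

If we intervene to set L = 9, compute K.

Under do(L=9), the mechanism L = max(H, D) - 2 is discarded; L is fixed at 9.
M = -4 if L >= -2 else 2  [with L=9]  = -4
K = -D - 2L - M  [with D=-1, L=9, M=-4]  = -13

-13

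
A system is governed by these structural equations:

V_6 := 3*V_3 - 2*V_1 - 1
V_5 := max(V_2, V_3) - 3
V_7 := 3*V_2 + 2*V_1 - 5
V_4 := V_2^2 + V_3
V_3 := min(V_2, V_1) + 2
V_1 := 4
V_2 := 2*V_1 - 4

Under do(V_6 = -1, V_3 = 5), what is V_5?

2

Under do(V_6 = -1, V_3 = 5), each intervened variable's structural equation is replaced by its fixed value.
V_2 = 2*V_1 - 4  [with V_1=4]  = 4
V_5 = max(V_2, V_3) - 3  [with V_2=4, V_3=5]  = 2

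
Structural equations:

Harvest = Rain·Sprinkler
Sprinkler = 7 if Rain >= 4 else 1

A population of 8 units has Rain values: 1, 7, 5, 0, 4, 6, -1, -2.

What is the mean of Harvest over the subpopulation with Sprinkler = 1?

Conditioning on Sprinkler=1 selects the 4 unit(s) with Rain ∈ {1, 0, -1, -2}. Their Harvest values: 1, 0, -1, -2. Mean = -0.5.

-0.5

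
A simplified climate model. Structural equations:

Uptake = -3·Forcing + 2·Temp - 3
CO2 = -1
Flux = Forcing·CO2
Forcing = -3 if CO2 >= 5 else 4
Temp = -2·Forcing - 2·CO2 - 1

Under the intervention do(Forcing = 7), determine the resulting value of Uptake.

-50

do(Forcing=7) replaces the equation Forcing = -3 if CO2 >= 5 else 4 with the constant Forcing = 7.
Temp = -2·Forcing - 2·CO2 - 1  [with Forcing=7, CO2=-1]  = -13
Uptake = -3·Forcing + 2·Temp - 3  [with Forcing=7, Temp=-13]  = -50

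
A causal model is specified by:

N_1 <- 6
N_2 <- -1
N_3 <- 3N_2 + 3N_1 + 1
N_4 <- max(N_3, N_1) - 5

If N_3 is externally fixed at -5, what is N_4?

1

The intervention breaks the incoming arrows to N_3: N_3 <- 3N_2 + 3N_1 + 1 no longer applies, and N_3 = -5.
N_4 = max(N_3, N_1) - 5  [with N_3=-5, N_1=6]  = 1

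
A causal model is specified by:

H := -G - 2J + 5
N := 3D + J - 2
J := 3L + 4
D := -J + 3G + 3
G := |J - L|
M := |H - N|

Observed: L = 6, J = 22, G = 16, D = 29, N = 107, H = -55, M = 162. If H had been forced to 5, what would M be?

102

Intervening sets H = 5 and removes its equation (H := -G - 2J + 5).
J = 3L + 4  [with L=6]  = 22
G = |J - L|  [with J=22, L=6]  = 16
D = -J + 3G + 3  [with J=22, G=16]  = 29
N = 3D + J - 2  [with D=29, J=22]  = 107
M = |H - N|  [with H=5, N=107]  = 102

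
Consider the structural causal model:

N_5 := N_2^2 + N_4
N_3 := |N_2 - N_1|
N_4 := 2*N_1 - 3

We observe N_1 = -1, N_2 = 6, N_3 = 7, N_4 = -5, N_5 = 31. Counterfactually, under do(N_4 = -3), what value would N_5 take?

Intervening sets N_4 = -3 and removes its equation (N_4 := 2*N_1 - 3).
N_5 = N_2^2 + N_4  [with N_2=6, N_4=-3]  = 33

33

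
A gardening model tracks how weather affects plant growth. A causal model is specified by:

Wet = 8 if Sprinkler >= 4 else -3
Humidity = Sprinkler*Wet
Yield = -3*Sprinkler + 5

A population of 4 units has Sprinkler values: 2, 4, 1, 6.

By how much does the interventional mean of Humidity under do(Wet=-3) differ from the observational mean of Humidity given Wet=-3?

The intervention sets Wet=-3 in all 4 units regardless of Sprinkler. Recomputing Humidity per unit gives -6, -12, -3, -18; average -9.75.
Observing Wet=-3 restricts to units where Wet's equation naturally yields -3: Sprinkler ∈ {2, 1}. In that subpopulation Humidity = -6, -3, mean -4.5.
Difference = -9.75 − (-4.5) = -5.25.

-5.25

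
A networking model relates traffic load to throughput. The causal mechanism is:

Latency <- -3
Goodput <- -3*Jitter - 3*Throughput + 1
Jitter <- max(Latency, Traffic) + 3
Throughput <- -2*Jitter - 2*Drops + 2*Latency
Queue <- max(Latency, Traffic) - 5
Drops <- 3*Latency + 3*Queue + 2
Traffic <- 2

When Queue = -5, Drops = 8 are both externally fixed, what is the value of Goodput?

Under do(Queue = -5, Drops = 8), each intervened variable's structural equation is replaced by its fixed value.
Jitter = max(Latency, Traffic) + 3  [with Latency=-3, Traffic=2]  = 5
Throughput = -2*Jitter - 2*Drops + 2*Latency  [with Jitter=5, Drops=8, Latency=-3]  = -32
Goodput = -3*Jitter - 3*Throughput + 1  [with Jitter=5, Throughput=-32]  = 82

82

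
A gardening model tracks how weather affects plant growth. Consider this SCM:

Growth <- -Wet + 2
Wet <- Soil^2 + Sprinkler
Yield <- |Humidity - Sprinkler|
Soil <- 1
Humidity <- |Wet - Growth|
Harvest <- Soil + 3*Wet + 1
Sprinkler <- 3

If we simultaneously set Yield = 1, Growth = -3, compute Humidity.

7

Setting Yield = 1, Growth = -3 by intervention discards those variables' equations.
Wet = Soil^2 + Sprinkler  [with Soil=1, Sprinkler=3]  = 4
Humidity = |Wet - Growth|  [with Wet=4, Growth=-3]  = 7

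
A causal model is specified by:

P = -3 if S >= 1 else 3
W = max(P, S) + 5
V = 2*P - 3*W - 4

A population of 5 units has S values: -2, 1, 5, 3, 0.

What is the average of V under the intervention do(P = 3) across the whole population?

Under do(P=3), P's equation is replaced by P=3 for every unit. Per-unit V: -22, -22, -28, -22, -22. Mean = -23.2.

-23.2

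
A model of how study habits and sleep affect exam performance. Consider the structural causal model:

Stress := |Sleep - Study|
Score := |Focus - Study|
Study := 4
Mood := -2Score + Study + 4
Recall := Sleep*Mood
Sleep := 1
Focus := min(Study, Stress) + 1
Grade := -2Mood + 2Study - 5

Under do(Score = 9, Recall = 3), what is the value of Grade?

23

Under do(Score = 9, Recall = 3), each intervened variable's structural equation is replaced by its fixed value.
Mood = -2Score + Study + 4  [with Score=9, Study=4]  = -10
Grade = -2Mood + 2Study - 5  [with Mood=-10, Study=4]  = 23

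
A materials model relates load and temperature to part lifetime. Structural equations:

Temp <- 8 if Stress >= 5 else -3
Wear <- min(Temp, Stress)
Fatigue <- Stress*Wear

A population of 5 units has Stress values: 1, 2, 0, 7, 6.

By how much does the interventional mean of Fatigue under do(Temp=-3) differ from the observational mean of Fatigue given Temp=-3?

The intervention sets Temp=-3 in all 5 units regardless of Stress. Recomputing Fatigue per unit gives -3, -6, 0, -21, -18; average -9.6.
Observing Temp=-3 restricts to units where Temp's equation naturally yields -3: Stress ∈ {1, 2, 0}. In that subpopulation Fatigue = -3, -6, 0, mean -3.
Difference = -9.6 − (-3) = -6.6.

-6.6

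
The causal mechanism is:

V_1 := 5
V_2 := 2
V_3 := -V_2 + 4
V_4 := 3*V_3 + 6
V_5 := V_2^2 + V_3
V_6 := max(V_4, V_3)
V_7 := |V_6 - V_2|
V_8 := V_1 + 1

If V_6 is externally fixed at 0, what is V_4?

do(V_6=0) replaces the equation V_6 := max(V_4, V_3) with the constant V_6 = 0.
No directed path runs from V_6 to V_4, so V_4 keeps its natural value.
V_3 = -V_2 + 4  [with V_2=2]  = 2
V_4 = 3*V_3 + 6  [with V_3=2]  = 12

12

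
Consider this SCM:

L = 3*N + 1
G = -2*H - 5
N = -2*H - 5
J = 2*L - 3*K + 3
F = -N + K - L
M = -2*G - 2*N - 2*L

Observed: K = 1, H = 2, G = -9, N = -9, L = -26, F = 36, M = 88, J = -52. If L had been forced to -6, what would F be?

The intervention breaks the incoming arrows to L: L = 3*N + 1 no longer applies, and L = -6.
N = -2*H - 5  [with H=2]  = -9
F = -N + K - L  [with N=-9, K=1, L=-6]  = 16

16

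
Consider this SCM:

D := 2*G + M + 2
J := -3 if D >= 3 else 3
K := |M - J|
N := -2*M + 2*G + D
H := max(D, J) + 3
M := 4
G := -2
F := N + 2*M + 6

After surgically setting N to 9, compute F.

23

do(N=9) replaces the equation N := -2*M + 2*G + D with the constant N = 9.
F = N + 2*M + 6  [with N=9, M=4]  = 23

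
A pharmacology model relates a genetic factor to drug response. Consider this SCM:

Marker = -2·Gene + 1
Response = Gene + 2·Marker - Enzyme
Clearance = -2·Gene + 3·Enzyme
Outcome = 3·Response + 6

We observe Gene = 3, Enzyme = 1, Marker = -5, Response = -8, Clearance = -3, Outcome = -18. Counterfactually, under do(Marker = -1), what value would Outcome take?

6

The intervention breaks the incoming arrows to Marker: Marker = -2·Gene + 1 no longer applies, and Marker = -1.
Response = Gene + 2·Marker - Enzyme  [with Gene=3, Marker=-1, Enzyme=1]  = 0
Outcome = 3·Response + 6  [with Response=0]  = 6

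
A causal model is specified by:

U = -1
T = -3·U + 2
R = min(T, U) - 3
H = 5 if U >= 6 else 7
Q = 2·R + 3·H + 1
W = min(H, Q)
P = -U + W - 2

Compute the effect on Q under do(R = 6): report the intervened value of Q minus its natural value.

do(R=6) replaces the equation R = min(T, U) - 3 with the constant R = 6.
H = 5 if U >= 6 else 7  [with U=-1]  = 7
Q = 2·R + 3·H + 1  [with R=6, H=7]  = 34
Without intervention: T = -3·U + 2  [with U=-1]  = 5; R = min(T, U) - 3  [with T=5, U=-1]  = -4; H = 5 if U >= 6 else 7  [with U=-1]  = 7; Q = 2·R + 3·H + 1  [with R=-4, H=7]  = 14.
Change = 34 − 14 = 20.

20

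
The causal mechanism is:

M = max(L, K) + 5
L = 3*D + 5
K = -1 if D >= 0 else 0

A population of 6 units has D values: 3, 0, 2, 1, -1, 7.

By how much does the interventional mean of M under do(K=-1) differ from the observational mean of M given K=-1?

do(K=-1) breaks K's dependence on D. With K=-1 fixed, M across the units is 19, 10, 16, 13, 7, 31, mean 16.
Conditioning on K=-1 selects the 5 unit(s) with D ∈ {3, 0, 2, 1, 7}. Their M values: 19, 10, 16, 13, 31. Mean = 17.8.
Difference = 16 − 17.8 = -1.8.

-1.8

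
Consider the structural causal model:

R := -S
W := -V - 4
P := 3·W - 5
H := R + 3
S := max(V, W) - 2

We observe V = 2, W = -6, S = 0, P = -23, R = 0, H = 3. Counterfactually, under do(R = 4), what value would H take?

The intervention breaks the incoming arrows to R: R := -S no longer applies, and R = 4.
H = R + 3  [with R=4]  = 7

7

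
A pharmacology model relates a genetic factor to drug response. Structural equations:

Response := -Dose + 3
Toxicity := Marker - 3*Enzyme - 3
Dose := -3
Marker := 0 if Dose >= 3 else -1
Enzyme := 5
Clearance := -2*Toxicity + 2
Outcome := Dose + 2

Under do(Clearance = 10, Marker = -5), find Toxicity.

-23

Under do(Clearance = 10, Marker = -5), each intervened variable's structural equation is replaced by its fixed value.
Toxicity = Marker - 3*Enzyme - 3  [with Marker=-5, Enzyme=5]  = -23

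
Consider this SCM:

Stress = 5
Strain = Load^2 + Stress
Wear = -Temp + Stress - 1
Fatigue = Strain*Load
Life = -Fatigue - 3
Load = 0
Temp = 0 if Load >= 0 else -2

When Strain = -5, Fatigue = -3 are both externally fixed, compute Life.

Under do(Strain = -5, Fatigue = -3), each intervened variable's structural equation is replaced by its fixed value.
Life = -Fatigue - 3  [with Fatigue=-3]  = 0

0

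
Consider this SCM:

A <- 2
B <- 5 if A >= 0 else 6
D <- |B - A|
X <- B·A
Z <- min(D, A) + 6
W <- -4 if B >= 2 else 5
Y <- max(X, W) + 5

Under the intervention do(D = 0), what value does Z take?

6

do(D=0) replaces the equation D <- |B - A| with the constant D = 0.
Z = min(D, A) + 6  [with D=0, A=2]  = 6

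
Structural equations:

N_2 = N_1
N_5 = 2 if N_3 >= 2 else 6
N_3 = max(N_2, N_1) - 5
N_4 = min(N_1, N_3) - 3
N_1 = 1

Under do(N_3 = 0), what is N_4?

The intervention breaks the incoming arrows to N_3: N_3 = max(N_2, N_1) - 5 no longer applies, and N_3 = 0.
N_4 = min(N_1, N_3) - 3  [with N_1=1, N_3=0]  = -3

-3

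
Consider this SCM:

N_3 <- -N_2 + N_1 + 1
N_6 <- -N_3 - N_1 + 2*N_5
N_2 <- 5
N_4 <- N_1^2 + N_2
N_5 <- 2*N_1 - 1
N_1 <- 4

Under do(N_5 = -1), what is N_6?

-6

The intervention breaks the incoming arrows to N_5: N_5 <- 2*N_1 - 1 no longer applies, and N_5 = -1.
N_3 = -N_2 + N_1 + 1  [with N_2=5, N_1=4]  = 0
N_6 = -N_3 - N_1 + 2*N_5  [with N_3=0, N_1=4, N_5=-1]  = -6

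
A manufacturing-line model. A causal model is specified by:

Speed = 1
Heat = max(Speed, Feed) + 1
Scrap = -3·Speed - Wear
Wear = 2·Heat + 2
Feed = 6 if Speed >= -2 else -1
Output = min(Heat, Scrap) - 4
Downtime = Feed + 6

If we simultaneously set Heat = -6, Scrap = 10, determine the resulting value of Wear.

The joint intervention fixes Heat = -6, Scrap = 10, removing each variable's own equation.
Wear = 2·Heat + 2  [with Heat=-6]  = -10

-10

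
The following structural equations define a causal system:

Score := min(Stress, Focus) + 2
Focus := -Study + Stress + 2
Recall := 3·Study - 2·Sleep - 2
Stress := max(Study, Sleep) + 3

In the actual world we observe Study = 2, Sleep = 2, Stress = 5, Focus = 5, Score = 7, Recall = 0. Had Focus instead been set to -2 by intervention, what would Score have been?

0

Intervening sets Focus = -2 and removes its equation (Focus := -Study + Stress + 2).
Stress = max(Study, Sleep) + 3  [with Study=2, Sleep=2]  = 5
Score = min(Stress, Focus) + 2  [with Stress=5, Focus=-2]  = 0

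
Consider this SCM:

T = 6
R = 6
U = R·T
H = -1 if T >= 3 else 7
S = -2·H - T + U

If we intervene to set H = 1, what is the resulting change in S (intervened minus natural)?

-4

Intervening sets H = 1 and removes its equation (H = -1 if T >= 3 else 7).
U = R·T  [with R=6, T=6]  = 36
S = -2·H - T + U  [with H=1, T=6, U=36]  = 28
Without intervention: U = R·T  [with R=6, T=6]  = 36; H = -1 if T >= 3 else 7  [with T=6]  = -1; S = -2·H - T + U  [with H=-1, T=6, U=36]  = 32.
Change = 28 − 32 = -4.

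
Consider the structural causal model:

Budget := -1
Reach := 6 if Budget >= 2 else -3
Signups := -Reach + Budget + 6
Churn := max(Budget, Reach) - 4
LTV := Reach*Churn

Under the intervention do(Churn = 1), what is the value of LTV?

-3

Intervening sets Churn = 1 and removes its equation (Churn := max(Budget, Reach) - 4).
Reach = 6 if Budget >= 2 else -3  [with Budget=-1]  = -3
LTV = Reach*Churn  [with Reach=-3, Churn=1]  = -3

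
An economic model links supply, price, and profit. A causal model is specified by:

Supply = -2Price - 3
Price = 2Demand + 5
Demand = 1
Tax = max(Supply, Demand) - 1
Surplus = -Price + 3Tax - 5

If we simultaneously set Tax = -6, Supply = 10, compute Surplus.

The joint intervention fixes Tax = -6, Supply = 10, removing each variable's own equation.
Price = 2Demand + 5  [with Demand=1]  = 7
Surplus = -Price + 3Tax - 5  [with Price=7, Tax=-6]  = -30

-30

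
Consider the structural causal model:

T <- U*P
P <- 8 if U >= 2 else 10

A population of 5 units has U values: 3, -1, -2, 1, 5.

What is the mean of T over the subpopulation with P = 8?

32

Observing P=8 restricts to units where P's equation naturally yields 8: U ∈ {3, 5}. In that subpopulation T = 24, 40, mean 32.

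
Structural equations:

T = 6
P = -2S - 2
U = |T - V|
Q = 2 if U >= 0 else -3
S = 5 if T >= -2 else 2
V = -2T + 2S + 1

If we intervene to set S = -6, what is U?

Under do(S=-6), the mechanism S = 5 if T >= -2 else 2 is discarded; S is fixed at -6.
V = -2T + 2S + 1  [with T=6, S=-6]  = -23
U = |T - V|  [with T=6, V=-23]  = 29

29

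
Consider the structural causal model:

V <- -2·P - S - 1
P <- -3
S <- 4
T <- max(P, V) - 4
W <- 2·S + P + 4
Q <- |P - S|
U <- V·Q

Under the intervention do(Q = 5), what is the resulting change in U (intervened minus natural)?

-2

The intervention breaks the incoming arrows to Q: Q <- |P - S| no longer applies, and Q = 5.
V = -2·P - S - 1  [with P=-3, S=4]  = 1
U = V·Q  [with V=1, Q=5]  = 5
Without intervention: V = -2·P - S - 1  [with P=-3, S=4]  = 1; Q = |P - S|  [with P=-3, S=4]  = 7; U = V·Q  [with V=1, Q=7]  = 7.
Change = 5 − 7 = -2.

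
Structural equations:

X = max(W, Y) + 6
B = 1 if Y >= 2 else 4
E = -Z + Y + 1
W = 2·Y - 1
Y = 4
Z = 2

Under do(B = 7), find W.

do(B=7) replaces the equation B = 1 if Y >= 2 else 4 with the constant B = 7.
W is not downstream of the intervention, so its value is determined by the original equations.
W = 2·Y - 1  [with Y=4]  = 7

7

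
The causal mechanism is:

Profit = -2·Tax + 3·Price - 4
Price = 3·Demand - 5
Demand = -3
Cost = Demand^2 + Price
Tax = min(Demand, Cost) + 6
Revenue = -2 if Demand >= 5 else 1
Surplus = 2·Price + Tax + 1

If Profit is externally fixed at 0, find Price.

do(Profit=0) replaces the equation Profit = -2·Tax + 3·Price - 4 with the constant Profit = 0.
Price is not downstream of the intervention, so its value is determined by the original equations.
Price = 3·Demand - 5  [with Demand=-3]  = -14

-14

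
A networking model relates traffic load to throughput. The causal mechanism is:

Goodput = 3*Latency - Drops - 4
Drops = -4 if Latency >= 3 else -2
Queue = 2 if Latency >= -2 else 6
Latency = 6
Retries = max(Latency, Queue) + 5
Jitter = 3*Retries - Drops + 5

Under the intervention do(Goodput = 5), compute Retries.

11

do(Goodput=5) replaces the equation Goodput = 3*Latency - Drops - 4 with the constant Goodput = 5.
No directed path runs from Goodput to Retries, so Retries keeps its natural value.
Queue = 2 if Latency >= -2 else 6  [with Latency=6]  = 2
Retries = max(Latency, Queue) + 5  [with Latency=6, Queue=2]  = 11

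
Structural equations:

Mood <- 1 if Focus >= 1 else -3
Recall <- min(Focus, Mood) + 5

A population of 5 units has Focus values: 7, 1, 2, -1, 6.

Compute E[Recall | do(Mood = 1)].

5.6

The intervention sets Mood=1 in all 5 units regardless of Focus. Recomputing Recall per unit gives 6, 6, 6, 4, 6; average 5.6.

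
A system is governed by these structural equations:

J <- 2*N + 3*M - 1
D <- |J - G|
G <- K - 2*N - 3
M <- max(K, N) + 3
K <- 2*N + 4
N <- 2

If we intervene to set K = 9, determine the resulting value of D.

37

Under do(K=9), the mechanism K <- 2*N + 4 is discarded; K is fixed at 9.
M = max(K, N) + 3  [with K=9, N=2]  = 12
G = K - 2*N - 3  [with K=9, N=2]  = 2
J = 2*N + 3*M - 1  [with N=2, M=12]  = 39
D = |J - G|  [with J=39, G=2]  = 37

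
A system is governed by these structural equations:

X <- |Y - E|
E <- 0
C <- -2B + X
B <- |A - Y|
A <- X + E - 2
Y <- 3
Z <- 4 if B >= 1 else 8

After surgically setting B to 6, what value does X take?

do(B=6) replaces the equation B <- |A - Y| with the constant B = 6.
X is not downstream of the intervention, so its value is determined by the original equations.
X = |Y - E|  [with Y=3, E=0]  = 3

3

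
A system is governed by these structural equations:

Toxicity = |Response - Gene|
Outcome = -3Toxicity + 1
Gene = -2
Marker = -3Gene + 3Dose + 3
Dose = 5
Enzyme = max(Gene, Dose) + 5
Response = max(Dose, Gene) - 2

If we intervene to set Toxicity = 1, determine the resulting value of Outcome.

Intervening sets Toxicity = 1 and removes its equation (Toxicity = |Response - Gene|).
Outcome = -3Toxicity + 1  [with Toxicity=1]  = -2

-2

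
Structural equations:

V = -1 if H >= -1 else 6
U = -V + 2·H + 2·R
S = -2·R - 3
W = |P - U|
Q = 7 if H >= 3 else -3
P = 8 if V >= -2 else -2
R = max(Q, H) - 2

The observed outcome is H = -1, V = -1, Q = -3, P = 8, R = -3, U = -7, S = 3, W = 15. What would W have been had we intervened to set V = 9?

do(V=9) replaces the equation V = -1 if H >= -1 else 6 with the constant V = 9.
Q = 7 if H >= 3 else -3  [with H=-1]  = -3
P = 8 if V >= -2 else -2  [with V=9]  = 8
R = max(Q, H) - 2  [with Q=-3, H=-1]  = -3
U = -V + 2·H + 2·R  [with V=9, H=-1, R=-3]  = -17
W = |P - U|  [with P=8, U=-17]  = 25

25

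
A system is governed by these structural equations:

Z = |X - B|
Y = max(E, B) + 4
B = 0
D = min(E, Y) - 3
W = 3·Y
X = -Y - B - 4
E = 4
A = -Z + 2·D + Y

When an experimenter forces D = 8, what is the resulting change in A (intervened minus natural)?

Intervening sets D = 8 and removes its equation (D = min(E, Y) - 3).
Y = max(E, B) + 4  [with E=4, B=0]  = 8
X = -Y - B - 4  [with Y=8, B=0]  = -12
Z = |X - B|  [with X=-12, B=0]  = 12
A = -Z + 2·D + Y  [with Z=12, D=8, Y=8]  = 12
Without intervention: Y = max(E, B) + 4  [with E=4, B=0]  = 8; X = -Y - B - 4  [with Y=8, B=0]  = -12; D = min(E, Y) - 3  [with E=4, Y=8]  = 1; Z = |X - B|  [with X=-12, B=0]  = 12; A = -Z + 2·D + Y  [with Z=12, D=1, Y=8]  = -2.
Change = 12 − (-2) = 14.

14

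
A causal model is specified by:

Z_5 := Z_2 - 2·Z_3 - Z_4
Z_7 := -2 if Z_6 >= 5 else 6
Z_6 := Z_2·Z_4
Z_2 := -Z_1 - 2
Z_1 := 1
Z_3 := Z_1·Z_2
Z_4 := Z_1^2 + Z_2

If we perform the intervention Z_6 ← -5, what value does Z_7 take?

Intervening sets Z_6 = -5 and removes its equation (Z_6 := Z_2·Z_4).
Z_7 = -2 if Z_6 >= 5 else 6  [with Z_6=-5]  = 6

6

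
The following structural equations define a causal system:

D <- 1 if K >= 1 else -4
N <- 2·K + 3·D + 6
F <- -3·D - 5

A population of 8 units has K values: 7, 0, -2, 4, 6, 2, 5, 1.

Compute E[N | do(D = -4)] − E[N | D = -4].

Under do(D=-4), D's equation is replaced by D=-4 for every unit. Per-unit N: 8, -6, -10, 2, 6, -2, 4, -4. Mean = -0.25.
Observing D=-4 restricts to units where D's equation naturally yields -4: K ∈ {0, -2}. In that subpopulation N = -6, -10, mean -8.
Difference = -0.25 − (-8) = 7.75.

7.75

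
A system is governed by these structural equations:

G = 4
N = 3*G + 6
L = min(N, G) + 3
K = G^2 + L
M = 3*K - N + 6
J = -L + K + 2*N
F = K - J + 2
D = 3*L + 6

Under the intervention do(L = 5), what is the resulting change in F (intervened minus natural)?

-2

The intervention breaks the incoming arrows to L: L = min(N, G) + 3 no longer applies, and L = 5.
N = 3*G + 6  [with G=4]  = 18
K = G^2 + L  [with G=4, L=5]  = 21
J = -L + K + 2*N  [with L=5, K=21, N=18]  = 52
F = K - J + 2  [with K=21, J=52]  = -29
Without intervention: N = 3*G + 6  [with G=4]  = 18; L = min(N, G) + 3  [with N=18, G=4]  = 7; K = G^2 + L  [with G=4, L=7]  = 23; J = -L + K + 2*N  [with L=7, K=23, N=18]  = 52; F = K - J + 2  [with K=23, J=52]  = -27.
Change = -29 − (-27) = -2.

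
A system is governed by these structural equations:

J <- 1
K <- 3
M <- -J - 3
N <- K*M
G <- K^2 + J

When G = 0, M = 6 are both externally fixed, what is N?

Under do(G = 0, M = 6), each intervened variable's structural equation is replaced by its fixed value.
N = K*M  [with K=3, M=6]  = 18

18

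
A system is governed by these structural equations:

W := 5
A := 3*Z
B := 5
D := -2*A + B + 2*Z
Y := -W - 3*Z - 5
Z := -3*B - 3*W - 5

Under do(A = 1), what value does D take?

-67

Under do(A=1), the mechanism A := 3*Z is discarded; A is fixed at 1.
Z = -3*B - 3*W - 5  [with B=5, W=5]  = -35
D = -2*A + B + 2*Z  [with A=1, B=5, Z=-35]  = -67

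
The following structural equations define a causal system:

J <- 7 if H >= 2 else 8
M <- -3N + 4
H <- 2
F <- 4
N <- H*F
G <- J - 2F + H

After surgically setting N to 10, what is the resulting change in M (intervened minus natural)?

-6

The intervention breaks the incoming arrows to N: N <- H*F no longer applies, and N = 10.
M = -3N + 4  [with N=10]  = -26
Without intervention: N = H*F  [with H=2, F=4]  = 8; M = -3N + 4  [with N=8]  = -20.
Change = -26 − (-20) = -6.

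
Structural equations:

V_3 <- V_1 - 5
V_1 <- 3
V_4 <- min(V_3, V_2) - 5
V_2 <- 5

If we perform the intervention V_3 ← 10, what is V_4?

0

The intervention breaks the incoming arrows to V_3: V_3 <- V_1 - 5 no longer applies, and V_3 = 10.
V_4 = min(V_3, V_2) - 5  [with V_3=10, V_2=5]  = 0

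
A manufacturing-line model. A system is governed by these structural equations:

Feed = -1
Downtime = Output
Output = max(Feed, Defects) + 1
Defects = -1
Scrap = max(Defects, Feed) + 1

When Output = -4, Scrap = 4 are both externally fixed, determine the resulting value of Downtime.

-4

The joint intervention fixes Output = -4, Scrap = 4, removing each variable's own equation.
Downtime = Output  [with Output=-4]  = -4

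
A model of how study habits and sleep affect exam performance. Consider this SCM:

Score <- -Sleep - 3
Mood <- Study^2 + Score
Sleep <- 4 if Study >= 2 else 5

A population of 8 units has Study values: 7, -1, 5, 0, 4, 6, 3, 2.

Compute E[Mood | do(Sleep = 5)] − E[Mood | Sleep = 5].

do(Sleep=5) breaks Sleep's dependence on Study. With Sleep=5 fixed, Mood across the units is 41, -7, 17, -8, 8, 28, 1, -4, mean 9.5.
E[Mood|Sleep=5] averages over only the 2 units with Sleep=5 (Study = -1, 0): Mood = -7, -8, mean -7.5.
Difference = 9.5 − (-7.5) = 17.

17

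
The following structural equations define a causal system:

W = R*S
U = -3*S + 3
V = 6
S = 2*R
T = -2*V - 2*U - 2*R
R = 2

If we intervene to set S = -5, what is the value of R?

Under do(S=-5), the mechanism S = 2*R is discarded; S is fixed at -5.
R is not downstream of the intervention, so its value is determined by the original equations.

2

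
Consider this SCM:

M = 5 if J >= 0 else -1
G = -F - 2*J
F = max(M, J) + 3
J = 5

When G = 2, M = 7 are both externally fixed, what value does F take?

Setting G = 2, M = 7 by intervention discards those variables' equations.
F = max(M, J) + 3  [with M=7, J=5]  = 10

10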